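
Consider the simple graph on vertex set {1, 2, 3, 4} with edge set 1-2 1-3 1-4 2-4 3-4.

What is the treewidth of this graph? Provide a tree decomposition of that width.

Each bag holds 3 vertices, so the decomposition has width 2, which upper-bounds the treewidth. Conversely, {1, 2, 4} is a clique of size 3, and the vertices of any clique must share a bag in every tree decomposition; so some bag has ≥ 3 vertices and tw(G) ≥ 2. Hence tw(G) = 2 exactly.

Treewidth 2.
Bags: B1 = {1, 3, 4}  B2 = {1, 2, 4}
Tree: B1–B2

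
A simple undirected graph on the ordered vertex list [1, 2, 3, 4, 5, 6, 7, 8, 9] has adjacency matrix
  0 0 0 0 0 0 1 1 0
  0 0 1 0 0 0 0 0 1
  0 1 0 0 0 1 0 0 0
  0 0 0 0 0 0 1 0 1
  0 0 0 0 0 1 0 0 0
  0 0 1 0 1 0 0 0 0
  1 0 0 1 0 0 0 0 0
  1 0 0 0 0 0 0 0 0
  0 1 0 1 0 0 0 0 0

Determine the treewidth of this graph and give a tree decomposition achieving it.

The largest bag has 2 vertices, giving width 1; this decomposition certifies tw(G) ≤ 1. Any graph with an edge has treewidth ≥ 1, and G has the edge 8–1. Therefore the treewidth is 1.

Treewidth 1.
One optimal decomposition is:
Bags: B1 = {1, 8}  B2 = {1, 7}  B3 = {4, 7}  B4 = {4, 9}  B5 = {2, 9}  B6 = {2, 3}  B7 = {3, 6}  B8 = {5, 6}
Tree: B1–B2, B2–B3, B3–B4, B4–B5, B5–B6, B6–B7, B7–B8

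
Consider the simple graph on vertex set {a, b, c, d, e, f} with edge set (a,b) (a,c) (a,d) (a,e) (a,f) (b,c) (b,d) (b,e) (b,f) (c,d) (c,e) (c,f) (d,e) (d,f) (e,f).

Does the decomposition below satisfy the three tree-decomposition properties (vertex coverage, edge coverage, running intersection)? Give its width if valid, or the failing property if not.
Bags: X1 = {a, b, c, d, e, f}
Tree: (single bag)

Yes; width 5.

Vertex coverage: the bags together contain {a, b, c, d, e, f}, the full vertex set. Edge coverage: each edge of G has both endpoints in at least one bag. Running intersection: for every vertex, the bags containing it form a connected subtree. All three properties hold, so this is a valid tree decomposition of width max|bag| − 1 = 5, and hence tw(G) ≤ 5.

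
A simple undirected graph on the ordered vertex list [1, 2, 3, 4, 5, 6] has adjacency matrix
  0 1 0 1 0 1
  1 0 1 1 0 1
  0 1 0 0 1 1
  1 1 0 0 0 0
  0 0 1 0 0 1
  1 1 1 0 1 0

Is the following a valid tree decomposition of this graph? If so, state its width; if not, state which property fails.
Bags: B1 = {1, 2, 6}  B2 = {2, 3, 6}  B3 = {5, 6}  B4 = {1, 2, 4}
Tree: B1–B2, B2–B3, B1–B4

A tree decomposition must satisfy three properties: every vertex lies in some bag; for every edge, both endpoints lie together in some bag; and for every vertex, the bags containing it form a connected subtree. Here edge (3,5) lies in no bag, so the decomposition is invalid.

No — edge (3,5) lies in no bag.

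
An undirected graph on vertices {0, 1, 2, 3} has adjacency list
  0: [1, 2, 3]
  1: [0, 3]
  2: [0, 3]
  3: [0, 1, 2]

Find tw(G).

A width-2 tree decomposition is:
Bags: B1 = {0, 2, 3}  B2 = {0, 1, 3}
Tree: B1–B2
Each bag holds 3 vertices, so the decomposition has width 2, which upper-bounds the treewidth. On the other hand G contains the 3-clique {0, 1, 3}. A clique must lie in a single bag of any decomposition, so no decomposition can have width below 2. Combining the bounds, tw(G) = 2.

2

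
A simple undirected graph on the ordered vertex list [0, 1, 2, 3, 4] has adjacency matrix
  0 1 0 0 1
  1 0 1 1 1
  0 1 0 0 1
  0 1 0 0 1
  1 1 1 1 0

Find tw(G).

2

A width-2 tree decomposition is:
Bags: B1 = {0, 1, 4}  B2 = {1, 3, 4}  B3 = {1, 2, 4}
Tree: B1–B2, B1–B3
The largest bag has 3 vertices, giving width 2; this decomposition certifies tw(G) ≤ 2. For the lower bound, the 3 vertices {0, 1, 4} are pairwise adjacent, and any tree decomposition puts a clique entirely inside one bag — forcing width ≥ 2. Therefore the treewidth is 2.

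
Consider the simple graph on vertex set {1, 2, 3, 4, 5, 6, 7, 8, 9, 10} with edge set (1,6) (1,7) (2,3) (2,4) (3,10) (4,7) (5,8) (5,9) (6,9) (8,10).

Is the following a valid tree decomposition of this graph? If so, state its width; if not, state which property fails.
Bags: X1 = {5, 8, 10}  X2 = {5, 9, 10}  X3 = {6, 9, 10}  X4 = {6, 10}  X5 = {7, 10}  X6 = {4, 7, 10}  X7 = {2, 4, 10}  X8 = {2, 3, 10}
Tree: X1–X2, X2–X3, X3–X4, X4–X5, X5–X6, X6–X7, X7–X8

No — vertex 1 appears in no bag.

A tree decomposition must satisfy three properties: every vertex lies in some bag; for every edge, both endpoints lie together in some bag; and for every vertex, the bags containing it form a connected subtree. Here vertex 1 appears in no bag, so the decomposition is invalid.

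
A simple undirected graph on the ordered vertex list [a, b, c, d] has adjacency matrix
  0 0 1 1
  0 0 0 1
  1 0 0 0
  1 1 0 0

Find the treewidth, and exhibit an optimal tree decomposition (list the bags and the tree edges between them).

Every bag has size at most 2, so the width is 2 − 1 = 1 and tw(G) ≤ 1. Any graph with an edge has treewidth ≥ 1, and G has the edge c–a. Therefore the treewidth is 1.

Treewidth 1.
One such decomposition:
Bags: B1 = {a, c}  B2 = {a, d}  B3 = {b, d}
Tree: B1–B2, B2–B3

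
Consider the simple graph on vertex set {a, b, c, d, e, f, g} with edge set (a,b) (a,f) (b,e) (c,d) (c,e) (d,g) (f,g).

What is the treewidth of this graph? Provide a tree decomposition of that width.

Every bag has size at most 3, so the width is 3 − 1 = 2 and tw(G) ≤ 2. For the lower bound, G contains the cycle e–b–a–f–g–d–c–e, so G is not a forest; only forests have treewidth ≤ 1, hence tw(G) ≥ 2. The upper and lower bounds meet at 2, so that is the treewidth.

Treewidth 2.
One optimal decomposition is:
Bags: B1 = {a, b, e}  B2 = {a, e, f}  B3 = {e, f, g}  B4 = {d, e, g}  B5 = {c, d, e}
Tree: B1–B2, B2–B3, B3–B4, B4–B5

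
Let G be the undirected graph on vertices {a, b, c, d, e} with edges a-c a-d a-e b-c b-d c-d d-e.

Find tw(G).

2

A width-2 tree decomposition is:
Bags: B1 = {b, c, d}  B2 = {a, c, d}  B3 = {a, d, e}
Tree: B1–B2, B2–B3
Every bag has size at most 3, so the width is 3 − 1 = 2 and tw(G) ≤ 2. Conversely, {a, d, e} is a clique of size 3, and the vertices of any clique must share a bag in every tree decomposition; so some bag has ≥ 3 vertices and tw(G) ≥ 2. Hence tw(G) = 2 exactly.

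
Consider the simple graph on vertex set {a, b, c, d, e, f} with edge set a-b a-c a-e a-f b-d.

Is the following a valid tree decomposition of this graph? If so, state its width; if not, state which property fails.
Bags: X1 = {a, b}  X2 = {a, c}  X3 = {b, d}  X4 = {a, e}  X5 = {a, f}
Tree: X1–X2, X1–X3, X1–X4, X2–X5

Checking the three conditions: (i) the bags cover all of {a, b, c, d, e, f}; (ii) for each edge, some bag contains both endpoints; (iii) the bags containing any fixed vertex form a subtree. All hold, so the decomposition is valid with width 2 − 1 = 1.

Yes; width 1.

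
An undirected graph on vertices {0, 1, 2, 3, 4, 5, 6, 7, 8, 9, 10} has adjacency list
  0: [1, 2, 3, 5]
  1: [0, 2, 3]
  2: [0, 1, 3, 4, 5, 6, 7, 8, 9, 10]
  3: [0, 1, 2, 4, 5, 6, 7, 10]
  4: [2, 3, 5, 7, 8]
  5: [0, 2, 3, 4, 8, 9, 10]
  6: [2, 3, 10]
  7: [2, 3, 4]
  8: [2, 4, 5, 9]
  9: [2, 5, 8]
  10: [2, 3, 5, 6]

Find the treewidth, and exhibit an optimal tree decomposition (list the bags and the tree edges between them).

Treewidth 3.
One optimal decomposition is:
Bags: B1 = {2, 3, 5, 10}  B2 = {2, 3, 4, 5}  B3 = {0, 2, 3, 5}  B4 = {2, 3, 4, 7}  B5 = {2, 4, 5, 8}  B6 = {2, 3, 6, 10}  B7 = {2, 5, 8, 9}  B8 = {0, 1, 2, 3}
Tree: B1–B2, B1–B3, B2–B4, B2–B5, B1–B6, B5–B7, B3–B8

The largest bag has 4 vertices, giving width 3; this decomposition certifies tw(G) ≤ 3. Conversely, {2, 5, 8, 9} is a clique of size 4, and the vertices of any clique must share a bag in every tree decomposition; so some bag has ≥ 4 vertices and tw(G) ≥ 3. The upper and lower bounds meet at 3, so that is the treewidth.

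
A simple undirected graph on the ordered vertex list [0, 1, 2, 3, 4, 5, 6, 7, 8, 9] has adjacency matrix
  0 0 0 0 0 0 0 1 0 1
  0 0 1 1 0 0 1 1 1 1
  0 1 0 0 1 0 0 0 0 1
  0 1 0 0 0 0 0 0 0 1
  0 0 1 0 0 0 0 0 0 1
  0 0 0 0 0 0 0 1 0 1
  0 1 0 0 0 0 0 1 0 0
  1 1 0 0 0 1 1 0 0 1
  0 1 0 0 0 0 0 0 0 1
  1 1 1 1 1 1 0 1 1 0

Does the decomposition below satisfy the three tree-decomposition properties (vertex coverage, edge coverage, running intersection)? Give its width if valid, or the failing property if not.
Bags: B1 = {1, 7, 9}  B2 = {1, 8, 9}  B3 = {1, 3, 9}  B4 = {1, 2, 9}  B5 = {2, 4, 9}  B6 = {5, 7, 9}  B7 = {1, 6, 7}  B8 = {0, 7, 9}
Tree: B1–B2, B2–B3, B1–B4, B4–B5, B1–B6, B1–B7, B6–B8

Yes; width 2.

Every vertex of G appears in some bag (union = {0, 1, 2, 3, 4, 5, 6, 7, 8, 9}); every edge is covered by a bag; and for each vertex v the set of bags containing v is connected in the bag tree. The decomposition is therefore valid. The largest bag has 3 vertices, so the width is 2.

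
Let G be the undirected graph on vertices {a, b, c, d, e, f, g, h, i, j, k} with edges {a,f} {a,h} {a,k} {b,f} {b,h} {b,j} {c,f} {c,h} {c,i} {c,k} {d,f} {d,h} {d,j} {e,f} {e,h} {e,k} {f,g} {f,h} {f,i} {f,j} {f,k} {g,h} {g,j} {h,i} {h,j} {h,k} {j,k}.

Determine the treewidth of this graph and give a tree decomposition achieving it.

Each bag holds 4 vertices, so the decomposition has width 3, which upper-bounds the treewidth. On the other hand G contains the 4-clique {d, f, h, j}. A clique must lie in a single bag of any decomposition, so no decomposition can have width below 3. Hence tw(G) = 3 exactly.

Treewidth 3.
Bags: B1 = {c, f, h, i}  B2 = {c, f, h, k}  B3 = {e, f, h, k}  B4 = {f, h, j, k}  B5 = {f, g, h, j}  B6 = {b, f, h, j}  B7 = {d, f, h, j}  B8 = {a, f, h, k}
Tree: B1–B2, B2–B3, B3–B4, B4–B5, B5–B6, B6–B7, B2–B8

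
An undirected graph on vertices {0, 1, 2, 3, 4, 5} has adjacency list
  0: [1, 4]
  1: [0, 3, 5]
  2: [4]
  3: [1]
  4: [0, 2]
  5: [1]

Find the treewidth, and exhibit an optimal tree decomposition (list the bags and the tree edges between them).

Treewidth 1.
One optimal decomposition is:
Bags: B1 = {0, 4}  B2 = {0, 1}  B3 = {1, 3}  B4 = {2, 4}  B5 = {1, 5}
Tree: B1–B2, B2–B3, B1–B4, B2–B5

Every bag has size at most 2, so the width is 2 − 1 = 1 and tw(G) ≤ 1. Any graph with an edge has treewidth ≥ 1, and G has the edge 4–0. Hence tw(G) = 1 exactly.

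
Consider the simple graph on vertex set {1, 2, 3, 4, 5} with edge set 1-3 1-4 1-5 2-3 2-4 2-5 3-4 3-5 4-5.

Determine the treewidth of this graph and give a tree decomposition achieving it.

Treewidth 3.
One optimal decomposition is:
Bags: B1 = {2, 3, 4, 5}  B2 = {1, 3, 4, 5}
Tree: B1–B2

The largest bag has 4 vertices, giving width 3; this decomposition certifies tw(G) ≤ 3. On the other hand G contains the 4-clique {1, 3, 4, 5}. A clique must lie in a single bag of any decomposition, so no decomposition can have width below 3. The upper and lower bounds meet at 3, so that is the treewidth.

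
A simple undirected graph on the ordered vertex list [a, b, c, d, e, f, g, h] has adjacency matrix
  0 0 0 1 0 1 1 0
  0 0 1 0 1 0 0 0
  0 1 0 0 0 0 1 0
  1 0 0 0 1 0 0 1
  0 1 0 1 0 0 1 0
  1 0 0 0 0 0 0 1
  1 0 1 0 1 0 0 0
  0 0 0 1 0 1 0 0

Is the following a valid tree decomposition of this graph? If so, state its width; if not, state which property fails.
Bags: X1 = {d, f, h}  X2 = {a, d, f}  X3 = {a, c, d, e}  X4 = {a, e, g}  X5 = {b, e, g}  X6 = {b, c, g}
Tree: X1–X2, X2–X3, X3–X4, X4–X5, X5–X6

No — bags containing vertex c are not connected in the tree.

A tree decomposition must satisfy three properties: every vertex lies in some bag; for every edge, both endpoints lie together in some bag; and for every vertex, the bags containing it form a connected subtree. Here bags containing vertex c are not connected in the tree, so the decomposition is invalid.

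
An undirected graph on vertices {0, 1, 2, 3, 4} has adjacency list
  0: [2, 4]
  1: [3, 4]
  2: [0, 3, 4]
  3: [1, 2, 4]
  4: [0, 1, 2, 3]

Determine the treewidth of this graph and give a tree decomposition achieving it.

The largest bag has 3 vertices, giving width 2; this decomposition certifies tw(G) ≤ 2. For the lower bound, the 3 vertices {1, 3, 4} are pairwise adjacent, and any tree decomposition puts a clique entirely inside one bag — forcing width ≥ 2. Combining the bounds, tw(G) = 2.

Treewidth 2.
One optimal decomposition is:
Bags: B1 = {0, 2, 4}  B2 = {2, 3, 4}  B3 = {1, 3, 4}
Tree: B1–B2, B2–B3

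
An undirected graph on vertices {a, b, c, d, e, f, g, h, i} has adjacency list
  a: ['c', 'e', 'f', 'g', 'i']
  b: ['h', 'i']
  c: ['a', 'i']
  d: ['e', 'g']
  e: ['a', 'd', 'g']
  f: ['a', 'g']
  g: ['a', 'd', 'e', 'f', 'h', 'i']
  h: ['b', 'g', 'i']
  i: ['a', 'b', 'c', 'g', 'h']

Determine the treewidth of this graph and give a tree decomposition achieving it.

Treewidth 2.
Bags: B1 = {a, g, i}  B2 = {g, h, i}  B3 = {a, c, i}  B4 = {a, e, g}  B5 = {d, e, g}  B6 = {b, h, i}  B7 = {a, f, g}
Tree: B1–B2, B1–B3, B1–B4, B4–B5, B2–B6, B1–B7

Each bag holds 3 vertices, so the decomposition has width 2, which upper-bounds the treewidth. For the lower bound, the 3 vertices {d, e, g} are pairwise adjacent, and any tree decomposition puts a clique entirely inside one bag — forcing width ≥ 2. The upper and lower bounds meet at 2, so that is the treewidth.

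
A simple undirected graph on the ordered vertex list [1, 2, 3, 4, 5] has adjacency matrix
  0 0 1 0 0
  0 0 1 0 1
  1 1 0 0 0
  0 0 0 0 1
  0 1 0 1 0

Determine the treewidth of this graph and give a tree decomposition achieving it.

Each bag holds 2 vertices, so the decomposition has width 1, which upper-bounds the treewidth. Since G has at least one edge (e.g. 3–2), it is not an edgeless graph, so tw(G) ≥ 1. The upper and lower bounds meet at 1, so that is the treewidth.

Treewidth 1.
One such decomposition:
Bags: B1 = {2, 3}  B2 = {1, 3}  B3 = {2, 5}  B4 = {4, 5}
Tree: B1–B2, B1–B3, B3–B4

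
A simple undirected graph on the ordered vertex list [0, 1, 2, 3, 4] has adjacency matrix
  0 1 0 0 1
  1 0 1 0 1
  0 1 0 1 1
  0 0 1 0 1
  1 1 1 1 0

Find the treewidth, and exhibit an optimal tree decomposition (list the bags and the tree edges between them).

Every bag has size at most 3, so the width is 3 − 1 = 2 and tw(G) ≤ 2. Conversely, {0, 1, 4} is a clique of size 3, and the vertices of any clique must share a bag in every tree decomposition; so some bag has ≥ 3 vertices and tw(G) ≥ 2. Therefore the treewidth is 2.

Treewidth 2.
One such decomposition:
Bags: B1 = {2, 3, 4}  B2 = {1, 2, 4}  B3 = {0, 1, 4}
Tree: B1–B2, B2–B3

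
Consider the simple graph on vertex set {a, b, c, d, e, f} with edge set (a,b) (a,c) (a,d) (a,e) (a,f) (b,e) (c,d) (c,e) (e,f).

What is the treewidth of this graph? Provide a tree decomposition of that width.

Treewidth 2.
One optimal decomposition is:
Bags: B1 = {a, c, e}  B2 = {a, e, f}  B3 = {a, c, d}  B4 = {a, b, e}
Tree: B1–B2, B1–B3, B1–B4

Every bag has size at most 3, so the width is 3 − 1 = 2 and tw(G) ≤ 2. On the other hand G contains the 3-clique {a, c, d}. A clique must lie in a single bag of any decomposition, so no decomposition can have width below 2. The upper and lower bounds meet at 2, so that is the treewidth.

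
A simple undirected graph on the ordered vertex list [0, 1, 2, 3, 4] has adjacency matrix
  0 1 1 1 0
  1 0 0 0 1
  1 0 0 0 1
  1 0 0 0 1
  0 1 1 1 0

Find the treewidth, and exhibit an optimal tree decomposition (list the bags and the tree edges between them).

Treewidth 2.
Bags: B1 = {0, 2, 4}  B2 = {0, 1, 4}  B3 = {0, 3, 4}
Tree: B1–B2, B2–B3

Each bag holds 3 vertices, so the decomposition has width 2, which upper-bounds the treewidth. Since 4–2–0–1–4 is a cycle in G, G is not acyclic. Forests are exactly the graphs of treewidth ≤ 1, so tw(G) ≥ 2. Combining the bounds, tw(G) = 2.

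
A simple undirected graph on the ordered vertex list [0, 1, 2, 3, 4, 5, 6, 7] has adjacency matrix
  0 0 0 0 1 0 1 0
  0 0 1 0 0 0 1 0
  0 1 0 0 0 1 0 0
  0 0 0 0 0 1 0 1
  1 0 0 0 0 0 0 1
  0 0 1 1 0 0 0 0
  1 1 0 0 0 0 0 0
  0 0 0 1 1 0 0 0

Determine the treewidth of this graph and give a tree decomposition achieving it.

Each bag holds 3 vertices, so the decomposition has width 2, which upper-bounds the treewidth. Since 5–2–1–6–0–4–7–3–5 is a cycle in G, G is not acyclic. Forests are exactly the graphs of treewidth ≤ 1, so tw(G) ≥ 2. Hence tw(G) = 2 exactly.

Treewidth 2.
Bags: B1 = {1, 2, 5}  B2 = {1, 5, 6}  B3 = {0, 5, 6}  B4 = {0, 4, 5}  B5 = {4, 5, 7}  B6 = {3, 5, 7}
Tree: B1–B2, B2–B3, B3–B4, B4–B5, B5–B6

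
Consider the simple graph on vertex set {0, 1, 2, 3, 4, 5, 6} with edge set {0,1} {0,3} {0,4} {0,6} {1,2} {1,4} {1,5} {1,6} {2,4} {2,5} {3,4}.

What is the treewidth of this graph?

2

A width-2 tree decomposition is:
Bags: B1 = {0, 1, 4}  B2 = {0, 1, 6}  B3 = {1, 2, 4}  B4 = {0, 3, 4}  B5 = {1, 2, 5}
Tree: B1–B2, B1–B3, B1–B4, B3–B5
Each bag holds 3 vertices, so the decomposition has width 2, which upper-bounds the treewidth. Conversely, {0, 1, 4} is a clique of size 3, and the vertices of any clique must share a bag in every tree decomposition; so some bag has ≥ 3 vertices and tw(G) ≥ 2. The upper and lower bounds meet at 2, so that is the treewidth.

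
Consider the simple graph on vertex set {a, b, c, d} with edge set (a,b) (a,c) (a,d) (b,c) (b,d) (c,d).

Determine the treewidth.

3

A width-3 tree decomposition is:
Bags: B1 = {a, b, c, d}
Tree: (single bag)
With just one bag of size 4, the width is 4 − 1 = 3, so tw(G) ≤ 3. On the other hand G contains the 4-clique {a, b, c, d}. A clique must lie in a single bag of any decomposition, so no decomposition can have width below 3. Combining the bounds, tw(G) = 3.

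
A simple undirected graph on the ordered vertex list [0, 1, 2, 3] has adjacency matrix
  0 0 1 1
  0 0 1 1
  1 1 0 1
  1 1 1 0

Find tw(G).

2

A width-2 tree decomposition is:
Bags: B1 = {0, 2, 3}  B2 = {1, 2, 3}
Tree: B1–B2
Each bag holds 3 vertices, so the decomposition has width 2, which upper-bounds the treewidth. On the other hand G contains the 3-clique {0, 2, 3}. A clique must lie in a single bag of any decomposition, so no decomposition can have width below 2. Combining the bounds, tw(G) = 2.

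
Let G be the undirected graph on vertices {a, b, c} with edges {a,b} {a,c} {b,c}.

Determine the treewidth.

2

A width-2 tree decomposition is:
Bags: B1 = {a, b, c}
Tree: (single bag)
A single bag containing all 3 vertices is trivially a valid decomposition of width 2. Conversely, {a, b, c} is a clique of size 3, and the vertices of any clique must share a bag in every tree decomposition; so some bag has ≥ 3 vertices and tw(G) ≥ 2. The upper and lower bounds meet at 2, so that is the treewidth.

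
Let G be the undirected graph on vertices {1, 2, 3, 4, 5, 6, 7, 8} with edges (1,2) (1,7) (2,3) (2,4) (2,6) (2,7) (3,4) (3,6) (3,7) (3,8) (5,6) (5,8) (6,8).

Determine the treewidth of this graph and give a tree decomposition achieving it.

The largest bag has 3 vertices, giving width 2; this decomposition certifies tw(G) ≤ 2. On the other hand G contains the 3-clique {3, 6, 8}. A clique must lie in a single bag of any decomposition, so no decomposition can have width below 2. Hence tw(G) = 2 exactly.

Treewidth 2.
One such decomposition:
Bags: B1 = {1, 2, 7}  B2 = {2, 3, 7}  B3 = {2, 3, 6}  B4 = {2, 3, 4}  B5 = {3, 6, 8}  B6 = {5, 6, 8}
Tree: B1–B2, B2–B3, B2–B4, B3–B5, B5–B6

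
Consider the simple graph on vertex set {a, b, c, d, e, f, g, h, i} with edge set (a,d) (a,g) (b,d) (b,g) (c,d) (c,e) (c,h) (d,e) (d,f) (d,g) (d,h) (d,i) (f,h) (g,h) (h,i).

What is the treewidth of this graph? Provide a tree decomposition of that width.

Treewidth 2.
Bags: B1 = {a, d, g}  B2 = {d, g, h}  B3 = {d, f, h}  B4 = {b, d, g}  B5 = {c, d, h}  B6 = {c, d, e}  B7 = {d, h, i}
Tree: B1–B2, B2–B3, B1–B4, B3–B5, B5–B6, B3–B7

Each bag holds 3 vertices, so the decomposition has width 2, which upper-bounds the treewidth. Conversely, {c, d, e} is a clique of size 3, and the vertices of any clique must share a bag in every tree decomposition; so some bag has ≥ 3 vertices and tw(G) ≥ 2. The upper and lower bounds meet at 2, so that is the treewidth.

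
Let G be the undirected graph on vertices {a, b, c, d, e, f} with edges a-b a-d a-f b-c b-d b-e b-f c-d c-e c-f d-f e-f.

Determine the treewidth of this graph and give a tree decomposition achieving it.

Treewidth 3.
One such decomposition:
Bags: B1 = {a, b, d, f}  B2 = {b, c, d, f}  B3 = {b, c, e, f}
Tree: B1–B2, B2–B3

Each bag holds 4 vertices, so the decomposition has width 3, which upper-bounds the treewidth. Conversely, {b, c, d, f} is a clique of size 4, and the vertices of any clique must share a bag in every tree decomposition; so some bag has ≥ 4 vertices and tw(G) ≥ 3. The upper and lower bounds meet at 3, so that is the treewidth.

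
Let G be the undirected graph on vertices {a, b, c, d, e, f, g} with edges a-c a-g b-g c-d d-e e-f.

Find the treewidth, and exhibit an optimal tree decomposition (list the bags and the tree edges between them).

The largest bag has 2 vertices, giving width 1; this decomposition certifies tw(G) ≤ 1. G has an edge, so its treewidth is at least 1. Combining the bounds, tw(G) = 1.

Treewidth 1.
Bags: B1 = {b, g}  B2 = {a, g}  B3 = {a, c}  B4 = {c, d}  B5 = {d, e}  B6 = {e, f}
Tree: B1–B2, B2–B3, B3–B4, B4–B5, B5–B6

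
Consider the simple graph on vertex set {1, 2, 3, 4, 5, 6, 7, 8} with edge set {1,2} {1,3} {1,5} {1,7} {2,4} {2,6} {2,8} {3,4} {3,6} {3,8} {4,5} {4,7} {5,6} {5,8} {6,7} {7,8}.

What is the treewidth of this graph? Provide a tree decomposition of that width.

Each bag holds 5 vertices, so the decomposition has width 4, which upper-bounds the treewidth. For the lower bound: the 5 vertex sets {1,7}, {3,4}, {5,6}, {2}, {8} are disjoint, each induces a connected subgraph, and every pair is joined by at least one edge of G. Contracting each set to a single vertex therefore yields K_{5} as a minor, and since treewidth is minor-monotone, tw(G) ≥ tw(K_{5}) = 4. Therefore the treewidth is 4.

Treewidth 4.
Bags: B1 = {1, 2, 3, 5, 7}  B2 = {2, 3, 4, 5, 7}  B3 = {2, 3, 5, 6, 7}  B4 = {2, 3, 5, 7, 8}
Tree: B1–B2, B2–B3, B3–B4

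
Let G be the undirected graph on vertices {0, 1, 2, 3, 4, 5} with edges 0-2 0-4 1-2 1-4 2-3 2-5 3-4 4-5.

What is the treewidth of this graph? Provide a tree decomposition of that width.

Treewidth 2.
Bags: B1 = {1, 2, 4}  B2 = {2, 3, 4}  B3 = {2, 4, 5}  B4 = {0, 2, 4}
Tree: B1–B2, B2–B3, B3–B4

Every bag has size at most 3, so the width is 3 − 1 = 2 and tw(G) ≤ 2. For the lower bound, G contains the cycle 4–1–2–3–4, so G is not a forest; only forests have treewidth ≤ 1, hence tw(G) ≥ 2. Therefore the treewidth is 2.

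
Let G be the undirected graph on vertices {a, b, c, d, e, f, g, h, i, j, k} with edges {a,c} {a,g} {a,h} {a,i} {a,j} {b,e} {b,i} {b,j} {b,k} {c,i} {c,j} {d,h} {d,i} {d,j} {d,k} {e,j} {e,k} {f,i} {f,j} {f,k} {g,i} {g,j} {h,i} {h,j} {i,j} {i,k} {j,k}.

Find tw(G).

A width-3 tree decomposition is:
Bags: B1 = {d, i, j, k}  B2 = {b, i, j, k}  B3 = {d, h, i, j}  B4 = {a, h, i, j}  B5 = {f, i, j, k}  B6 = {a, c, i, j}  B7 = {a, g, i, j}  B8 = {b, e, j, k}
Tree: B1–B2, B1–B3, B3–B4, B2–B5, B4–B6, B4–B7, B2–B8
The largest bag has 4 vertices, giving width 3; this decomposition certifies tw(G) ≤ 3. On the other hand G contains the 4-clique {b, e, j, k}. A clique must lie in a single bag of any decomposition, so no decomposition can have width below 3. Hence tw(G) = 3 exactly.

3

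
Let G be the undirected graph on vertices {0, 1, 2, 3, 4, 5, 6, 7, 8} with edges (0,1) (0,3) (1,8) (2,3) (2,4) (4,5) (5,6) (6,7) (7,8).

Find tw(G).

A width-2 tree decomposition is:
Bags: B1 = {0, 1, 3}  B2 = {1, 2, 3}  B3 = {1, 2, 4}  B4 = {1, 4, 5}  B5 = {1, 5, 6}  B6 = {1, 6, 7}  B7 = {1, 7, 8}
Tree: B1–B2, B2–B3, B3–B4, B4–B5, B5–B6, B6–B7
The largest bag has 3 vertices, giving width 2; this decomposition certifies tw(G) ≤ 2. For the lower bound, G contains the cycle 1–0–3–2–4–5–6–7–8–1, so G is not a forest; only forests have treewidth ≤ 1, hence tw(G) ≥ 2. Hence tw(G) = 2 exactly.

2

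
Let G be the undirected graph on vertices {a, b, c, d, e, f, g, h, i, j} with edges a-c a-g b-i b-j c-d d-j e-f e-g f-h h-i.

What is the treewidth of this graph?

A width-2 tree decomposition is:
Bags: B1 = {b, i, j}  B2 = {h, i, j}  B3 = {f, h, j}  B4 = {e, f, j}  B5 = {e, g, j}  B6 = {a, g, j}  B7 = {a, c, j}  B8 = {c, d, j}
Tree: B1–B2, B2–B3, B3–B4, B4–B5, B5–B6, B6–B7, B7–B8
Each bag holds 3 vertices, so the decomposition has width 2, which upper-bounds the treewidth. For the lower bound, G contains the cycle j–b–i–h–f–e–g–a–c–d–j, so G is not a forest; only forests have treewidth ≤ 1, hence tw(G) ≥ 2. Combining the bounds, tw(G) = 2.

2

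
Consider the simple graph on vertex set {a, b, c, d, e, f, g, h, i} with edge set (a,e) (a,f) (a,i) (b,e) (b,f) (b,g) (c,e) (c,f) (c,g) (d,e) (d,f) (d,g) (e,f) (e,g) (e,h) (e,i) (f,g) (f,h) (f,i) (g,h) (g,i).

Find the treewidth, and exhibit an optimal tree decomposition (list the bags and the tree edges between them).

The largest bag has 4 vertices, giving width 3; this decomposition certifies tw(G) ≤ 3. For the lower bound, the 4 vertices {d, e, f, g} are pairwise adjacent, and any tree decomposition puts a clique entirely inside one bag — forcing width ≥ 3. Combining the bounds, tw(G) = 3.

Treewidth 3.
One such decomposition:
Bags: B1 = {d, e, f, g}  B2 = {e, f, g, h}  B3 = {c, e, f, g}  B4 = {e, f, g, i}  B5 = {a, e, f, i}  B6 = {b, e, f, g}
Tree: B1–B2, B1–B3, B1–B4, B4–B5, B3–B6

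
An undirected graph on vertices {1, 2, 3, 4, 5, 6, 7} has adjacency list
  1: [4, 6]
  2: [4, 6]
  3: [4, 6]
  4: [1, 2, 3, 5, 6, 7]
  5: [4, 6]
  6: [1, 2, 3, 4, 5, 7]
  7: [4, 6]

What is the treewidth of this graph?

A width-2 tree decomposition is:
Bags: B1 = {3, 4, 6}  B2 = {2, 4, 6}  B3 = {4, 6, 7}  B4 = {4, 5, 6}  B5 = {1, 4, 6}
Tree: B1–B2, B2–B3, B3–B4, B3–B5
Each bag holds 3 vertices, so the decomposition has width 2, which upper-bounds the treewidth. Conversely, {1, 4, 6} is a clique of size 3, and the vertices of any clique must share a bag in every tree decomposition; so some bag has ≥ 3 vertices and tw(G) ≥ 2. Combining the bounds, tw(G) = 2.

2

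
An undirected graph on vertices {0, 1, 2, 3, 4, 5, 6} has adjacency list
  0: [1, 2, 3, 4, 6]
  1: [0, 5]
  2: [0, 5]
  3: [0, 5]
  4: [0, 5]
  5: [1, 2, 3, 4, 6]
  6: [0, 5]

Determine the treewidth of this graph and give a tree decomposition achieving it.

Treewidth 2.
One such decomposition:
Bags: B1 = {0, 4, 5}  B2 = {0, 5, 6}  B3 = {0, 1, 5}  B4 = {0, 3, 5}  B5 = {0, 2, 5}
Tree: B1–B2, B2–B3, B3–B4, B4–B5

The largest bag has 3 vertices, giving width 2; this decomposition certifies tw(G) ≤ 2. For the lower bound, G contains the cycle 5–4–0–6–5, so G is not a forest; only forests have treewidth ≤ 1, hence tw(G) ≥ 2. Hence tw(G) = 2 exactly.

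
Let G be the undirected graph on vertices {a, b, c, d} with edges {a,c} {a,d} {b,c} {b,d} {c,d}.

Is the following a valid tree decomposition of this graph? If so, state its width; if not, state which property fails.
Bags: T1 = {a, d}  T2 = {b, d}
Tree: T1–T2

A tree decomposition must satisfy three properties: every vertex lies in some bag; for every edge, both endpoints lie together in some bag; and for every vertex, the bags containing it form a connected subtree. Here vertex c appears in no bag, so the decomposition is invalid.

No — vertex c appears in no bag.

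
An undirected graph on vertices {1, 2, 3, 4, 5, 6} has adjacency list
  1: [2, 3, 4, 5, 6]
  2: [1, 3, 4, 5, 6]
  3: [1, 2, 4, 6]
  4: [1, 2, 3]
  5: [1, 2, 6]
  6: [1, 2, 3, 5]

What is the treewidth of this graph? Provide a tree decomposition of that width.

Treewidth 3.
Bags: B1 = {1, 2, 5, 6}  B2 = {1, 2, 3, 6}  B3 = {1, 2, 3, 4}
Tree: B1–B2, B2–B3

Each bag holds 4 vertices, so the decomposition has width 3, which upper-bounds the treewidth. For the lower bound, the 4 vertices {1, 2, 3, 4} are pairwise adjacent, and any tree decomposition puts a clique entirely inside one bag — forcing width ≥ 3. The upper and lower bounds meet at 3, so that is the treewidth.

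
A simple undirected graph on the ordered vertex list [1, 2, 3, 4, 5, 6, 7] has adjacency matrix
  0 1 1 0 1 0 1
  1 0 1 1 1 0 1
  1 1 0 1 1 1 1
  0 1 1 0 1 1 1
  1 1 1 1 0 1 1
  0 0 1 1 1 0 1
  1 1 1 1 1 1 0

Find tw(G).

A width-4 tree decomposition is:
Bags: B1 = {2, 3, 4, 5, 7}  B2 = {1, 2, 3, 5, 7}  B3 = {3, 4, 5, 6, 7}
Tree: B1–B2, B1–B3
Every bag has size at most 5, so the width is 5 − 1 = 4 and tw(G) ≤ 4. For the lower bound, the 5 vertices {1, 2, 3, 5, 7} are pairwise adjacent, and any tree decomposition puts a clique entirely inside one bag — forcing width ≥ 4. The upper and lower bounds meet at 4, so that is the treewidth.

4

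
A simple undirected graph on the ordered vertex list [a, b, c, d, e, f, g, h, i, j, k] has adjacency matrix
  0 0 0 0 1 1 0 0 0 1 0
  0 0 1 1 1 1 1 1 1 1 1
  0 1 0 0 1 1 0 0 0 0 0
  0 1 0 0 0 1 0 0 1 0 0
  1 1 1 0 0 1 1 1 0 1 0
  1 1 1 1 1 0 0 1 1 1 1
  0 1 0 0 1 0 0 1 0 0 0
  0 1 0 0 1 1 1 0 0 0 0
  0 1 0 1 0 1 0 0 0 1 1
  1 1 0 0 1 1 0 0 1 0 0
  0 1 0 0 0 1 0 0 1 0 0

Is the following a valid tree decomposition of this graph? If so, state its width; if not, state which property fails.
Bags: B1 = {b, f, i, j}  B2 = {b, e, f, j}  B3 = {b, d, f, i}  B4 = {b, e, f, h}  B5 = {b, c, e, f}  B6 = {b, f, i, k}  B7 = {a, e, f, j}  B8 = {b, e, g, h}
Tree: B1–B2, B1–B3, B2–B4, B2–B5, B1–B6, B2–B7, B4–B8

Yes; width 3.

Vertex coverage: the bags together contain {a, b, c, d, e, f, g, h, i, j, k}, the full vertex set. Edge coverage: each edge of G has both endpoints in at least one bag. Running intersection: for every vertex, the bags containing it form a connected subtree. All three properties hold, so this is a valid tree decomposition of width max|bag| − 1 = 3, and hence tw(G) ≤ 3.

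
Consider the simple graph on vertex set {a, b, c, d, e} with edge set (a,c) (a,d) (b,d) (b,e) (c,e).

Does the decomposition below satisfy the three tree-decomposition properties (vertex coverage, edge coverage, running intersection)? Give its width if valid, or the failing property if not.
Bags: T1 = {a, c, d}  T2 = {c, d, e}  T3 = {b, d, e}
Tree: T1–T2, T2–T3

Yes; width 2.

Vertex coverage: the bags together contain {a, b, c, d, e}, the full vertex set. Edge coverage: each edge of G has both endpoints in at least one bag. Running intersection: for every vertex, the bags containing it form a connected subtree. All three properties hold, so this is a valid tree decomposition of width max|bag| − 1 = 2, and hence tw(G) ≤ 2.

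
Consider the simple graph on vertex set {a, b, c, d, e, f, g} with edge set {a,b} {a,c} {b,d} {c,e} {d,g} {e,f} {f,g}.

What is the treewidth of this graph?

2

A width-2 tree decomposition is:
Bags: B1 = {a, b, d}  B2 = {a, c, d}  B3 = {c, d, e}  B4 = {d, e, f}  B5 = {d, f, g}
Tree: B1–B2, B2–B3, B3–B4, B4–B5
Each bag holds 3 vertices, so the decomposition has width 2, which upper-bounds the treewidth. The edges d–b–a–c–e–f–g–d form a cycle, so G is not a tree and its treewidth is at least 2. The upper and lower bounds meet at 2, so that is the treewidth.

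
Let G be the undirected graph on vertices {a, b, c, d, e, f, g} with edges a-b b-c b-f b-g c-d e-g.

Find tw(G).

1

A width-1 tree decomposition is:
Bags: B1 = {b, f}  B2 = {a, b}  B3 = {b, g}  B4 = {e, g}  B5 = {b, c}  B6 = {c, d}
Tree: B1–B2, B2–B3, B3–B4, B2–B5, B5–B6
Every bag has size at most 2, so the width is 2 − 1 = 1 and tw(G) ≤ 1. Since G has at least one edge (e.g. f–b), it is not an edgeless graph, so tw(G) ≥ 1. Therefore the treewidth is 1.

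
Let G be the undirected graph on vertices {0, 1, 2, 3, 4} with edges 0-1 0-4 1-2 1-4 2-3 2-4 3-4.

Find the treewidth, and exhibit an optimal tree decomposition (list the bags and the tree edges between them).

Every bag has size at most 3, so the width is 3 − 1 = 2 and tw(G) ≤ 2. For the lower bound, the 3 vertices {0, 1, 4} are pairwise adjacent, and any tree decomposition puts a clique entirely inside one bag — forcing width ≥ 2. The upper and lower bounds meet at 2, so that is the treewidth.

Treewidth 2.
One optimal decomposition is:
Bags: B1 = {1, 2, 4}  B2 = {2, 3, 4}  B3 = {0, 1, 4}
Tree: B1–B2, B1–B3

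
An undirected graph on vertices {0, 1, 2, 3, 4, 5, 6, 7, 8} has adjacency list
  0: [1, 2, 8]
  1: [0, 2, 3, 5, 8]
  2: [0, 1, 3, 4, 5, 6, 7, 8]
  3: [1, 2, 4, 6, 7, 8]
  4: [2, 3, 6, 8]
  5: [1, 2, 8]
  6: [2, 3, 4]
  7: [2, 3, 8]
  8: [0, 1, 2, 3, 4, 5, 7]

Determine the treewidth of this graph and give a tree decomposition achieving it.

Treewidth 3.
Bags: B1 = {2, 3, 4, 8}  B2 = {1, 2, 3, 8}  B3 = {1, 2, 5, 8}  B4 = {2, 3, 4, 6}  B5 = {0, 1, 2, 8}  B6 = {2, 3, 7, 8}
Tree: B1–B2, B2–B3, B1–B4, B3–B5, B2–B6

Every bag has size at most 4, so the width is 4 − 1 = 3 and tw(G) ≤ 3. On the other hand G contains the 4-clique {0, 1, 2, 8}. A clique must lie in a single bag of any decomposition, so no decomposition can have width below 3. The upper and lower bounds meet at 3, so that is the treewidth.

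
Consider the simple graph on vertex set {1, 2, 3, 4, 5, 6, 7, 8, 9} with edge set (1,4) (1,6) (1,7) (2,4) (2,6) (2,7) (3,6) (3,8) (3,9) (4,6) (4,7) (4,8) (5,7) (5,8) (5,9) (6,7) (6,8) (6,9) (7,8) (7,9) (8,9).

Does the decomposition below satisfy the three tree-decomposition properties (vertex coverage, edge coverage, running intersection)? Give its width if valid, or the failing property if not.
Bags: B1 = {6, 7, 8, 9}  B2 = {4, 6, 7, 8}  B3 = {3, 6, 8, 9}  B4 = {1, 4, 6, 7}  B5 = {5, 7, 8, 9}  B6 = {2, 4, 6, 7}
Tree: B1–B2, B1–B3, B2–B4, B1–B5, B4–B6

Yes; width 3.

Checking the three conditions: (i) the bags cover all of {1, 2, 3, 4, 5, 6, 7, 8, 9}; (ii) for each edge, some bag contains both endpoints; (iii) the bags containing any fixed vertex form a subtree. All hold, so the decomposition is valid with width 4 − 1 = 3.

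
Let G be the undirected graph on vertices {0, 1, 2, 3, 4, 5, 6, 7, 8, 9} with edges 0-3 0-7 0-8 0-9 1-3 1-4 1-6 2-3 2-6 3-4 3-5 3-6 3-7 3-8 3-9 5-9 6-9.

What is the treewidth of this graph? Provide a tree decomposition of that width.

Treewidth 2.
One such decomposition:
Bags: B1 = {0, 3, 8}  B2 = {0, 3, 9}  B3 = {3, 5, 9}  B4 = {3, 6, 9}  B5 = {1, 3, 6}  B6 = {2, 3, 6}  B7 = {0, 3, 7}  B8 = {1, 3, 4}
Tree: B1–B2, B2–B3, B3–B4, B4–B5, B4–B6, B2–B7, B5–B8

The largest bag has 3 vertices, giving width 2; this decomposition certifies tw(G) ≤ 2. On the other hand G contains the 3-clique {0, 3, 8}. A clique must lie in a single bag of any decomposition, so no decomposition can have width below 2. The upper and lower bounds meet at 2, so that is the treewidth.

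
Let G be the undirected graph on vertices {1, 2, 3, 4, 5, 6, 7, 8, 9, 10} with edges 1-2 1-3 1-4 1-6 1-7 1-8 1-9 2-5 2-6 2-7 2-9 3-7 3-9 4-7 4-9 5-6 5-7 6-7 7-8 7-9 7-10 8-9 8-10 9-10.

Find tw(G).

A width-3 tree decomposition is:
Bags: B1 = {1, 2, 7, 9}  B2 = {1, 2, 6, 7}  B3 = {1, 7, 8, 9}  B4 = {2, 5, 6, 7}  B5 = {7, 8, 9, 10}  B6 = {1, 3, 7, 9}  B7 = {1, 4, 7, 9}
Tree: B1–B2, B1–B3, B2–B4, B3–B5, B3–B6, B6–B7
Every bag has size at most 4, so the width is 4 − 1 = 3 and tw(G) ≤ 3. On the other hand G contains the 4-clique {1, 7, 8, 9}. A clique must lie in a single bag of any decomposition, so no decomposition can have width below 3. The upper and lower bounds meet at 3, so that is the treewidth.

3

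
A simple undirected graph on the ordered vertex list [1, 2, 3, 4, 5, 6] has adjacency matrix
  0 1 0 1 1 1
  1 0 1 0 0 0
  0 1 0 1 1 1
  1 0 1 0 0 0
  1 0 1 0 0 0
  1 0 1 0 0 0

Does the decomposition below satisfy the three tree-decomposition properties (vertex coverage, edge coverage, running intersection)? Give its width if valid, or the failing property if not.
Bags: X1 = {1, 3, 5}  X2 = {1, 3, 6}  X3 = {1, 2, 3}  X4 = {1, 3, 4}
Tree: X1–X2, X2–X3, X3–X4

Yes; width 2.

Checking the three conditions: (i) the bags cover all of {1, 2, 3, 4, 5, 6}; (ii) for each edge, some bag contains both endpoints; (iii) the bags containing any fixed vertex form a subtree. All hold, so the decomposition is valid with width 3 − 1 = 2.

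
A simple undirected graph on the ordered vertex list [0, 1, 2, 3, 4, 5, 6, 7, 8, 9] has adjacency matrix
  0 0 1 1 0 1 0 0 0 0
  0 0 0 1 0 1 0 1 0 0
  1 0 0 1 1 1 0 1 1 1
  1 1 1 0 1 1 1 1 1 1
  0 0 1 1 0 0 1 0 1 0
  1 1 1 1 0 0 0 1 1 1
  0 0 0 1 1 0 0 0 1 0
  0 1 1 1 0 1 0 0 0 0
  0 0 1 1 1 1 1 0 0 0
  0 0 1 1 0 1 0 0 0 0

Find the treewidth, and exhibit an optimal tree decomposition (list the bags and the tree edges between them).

The largest bag has 4 vertices, giving width 3; this decomposition certifies tw(G) ≤ 3. Conversely, {1, 3, 5, 7} is a clique of size 4, and the vertices of any clique must share a bag in every tree decomposition; so some bag has ≥ 4 vertices and tw(G) ≥ 3. The upper and lower bounds meet at 3, so that is the treewidth.

Treewidth 3.
One such decomposition:
Bags: B1 = {1, 3, 5, 7}  B2 = {2, 3, 5, 7}  B3 = {0, 2, 3, 5}  B4 = {2, 3, 5, 9}  B5 = {2, 3, 5, 8}  B6 = {2, 3, 4, 8}  B7 = {3, 4, 6, 8}
Tree: B1–B2, B2–B3, B3–B4, B4–B5, B5–B6, B6–B7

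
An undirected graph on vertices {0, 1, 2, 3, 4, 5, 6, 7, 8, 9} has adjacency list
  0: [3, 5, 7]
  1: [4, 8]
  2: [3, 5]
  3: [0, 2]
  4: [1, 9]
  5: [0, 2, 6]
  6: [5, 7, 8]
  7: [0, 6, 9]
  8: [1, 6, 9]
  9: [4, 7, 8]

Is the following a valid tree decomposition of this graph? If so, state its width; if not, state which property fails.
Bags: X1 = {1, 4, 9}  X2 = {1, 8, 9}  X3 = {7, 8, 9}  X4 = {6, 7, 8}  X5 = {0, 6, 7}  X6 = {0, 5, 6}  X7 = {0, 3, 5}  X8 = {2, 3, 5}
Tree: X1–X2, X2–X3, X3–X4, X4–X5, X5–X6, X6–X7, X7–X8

Yes; width 2.

Vertex coverage: the bags together contain {0, 1, 2, 3, 4, 5, 6, 7, 8, 9}, the full vertex set. Edge coverage: each edge of G has both endpoints in at least one bag. Running intersection: for every vertex, the bags containing it form a connected subtree. All three properties hold, so this is a valid tree decomposition of width max|bag| − 1 = 2, and hence tw(G) ≤ 2.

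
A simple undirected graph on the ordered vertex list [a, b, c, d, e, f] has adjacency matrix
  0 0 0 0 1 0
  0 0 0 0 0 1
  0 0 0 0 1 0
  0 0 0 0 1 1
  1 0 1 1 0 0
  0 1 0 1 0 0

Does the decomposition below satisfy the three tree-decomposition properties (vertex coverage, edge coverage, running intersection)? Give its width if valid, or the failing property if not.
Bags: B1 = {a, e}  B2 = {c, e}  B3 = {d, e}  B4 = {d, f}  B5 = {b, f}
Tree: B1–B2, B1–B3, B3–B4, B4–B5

Vertex coverage: the bags together contain {a, b, c, d, e, f}, the full vertex set. Edge coverage: each edge of G has both endpoints in at least one bag. Running intersection: for every vertex, the bags containing it form a connected subtree. All three properties hold, so this is a valid tree decomposition of width max|bag| − 1 = 1, and hence tw(G) ≤ 1.

Yes; width 1.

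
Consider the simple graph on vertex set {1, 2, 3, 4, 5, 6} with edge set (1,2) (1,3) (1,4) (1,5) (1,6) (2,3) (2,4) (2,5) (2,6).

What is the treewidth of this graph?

2

A width-2 tree decomposition is:
Bags: B1 = {1, 2, 5}  B2 = {1, 2, 6}  B3 = {1, 2, 4}  B4 = {1, 2, 3}
Tree: B1–B2, B2–B3, B3–B4
Each bag holds 3 vertices, so the decomposition has width 2, which upper-bounds the treewidth. For the lower bound, the 3 vertices {1, 2, 3} are pairwise adjacent, and any tree decomposition puts a clique entirely inside one bag — forcing width ≥ 2. Therefore the treewidth is 2.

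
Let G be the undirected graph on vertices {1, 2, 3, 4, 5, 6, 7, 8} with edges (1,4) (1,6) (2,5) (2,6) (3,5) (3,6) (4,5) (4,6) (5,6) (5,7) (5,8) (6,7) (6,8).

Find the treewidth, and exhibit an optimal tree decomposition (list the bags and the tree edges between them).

The largest bag has 3 vertices, giving width 2; this decomposition certifies tw(G) ≤ 2. On the other hand G contains the 3-clique {1, 4, 6}. A clique must lie in a single bag of any decomposition, so no decomposition can have width below 2. The upper and lower bounds meet at 2, so that is the treewidth.

Treewidth 2.
One such decomposition:
Bags: B1 = {5, 6, 8}  B2 = {4, 5, 6}  B3 = {3, 5, 6}  B4 = {2, 5, 6}  B5 = {1, 4, 6}  B6 = {5, 6, 7}
Tree: B1–B2, B2–B3, B2–B4, B2–B5, B3–B6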